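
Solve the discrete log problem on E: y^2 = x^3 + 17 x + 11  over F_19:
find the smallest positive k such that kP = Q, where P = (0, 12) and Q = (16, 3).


Enumerate multiples of P until we hit Q = (16, 3):
  1P = (0, 12)
  2P = (7, 6)
  3P = (17, 8)
  4P = (6, 14)
  5P = (11, 16)
  6P = (13, 4)
  7P = (12, 10)
  8P = (16, 16)
  9P = (9, 0)
  10P = (16, 3)
Match found at i = 10.

k = 10


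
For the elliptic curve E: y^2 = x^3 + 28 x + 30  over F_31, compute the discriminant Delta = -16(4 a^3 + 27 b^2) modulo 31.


4 a^3 + 27 b^2 = 4*28^3 + 27*30^2 = 87808 + 24300 = 112108
Delta = -16 * (112108) = -1793728
Delta mod 31 = 25

Delta = 25 (mod 31)


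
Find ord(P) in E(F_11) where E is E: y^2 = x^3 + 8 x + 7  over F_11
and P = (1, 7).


Compute successive multiples of P until we hit O:
  1P = (1, 7)
  2P = (9, 4)
  3P = (2, 3)
  4P = (2, 8)
  5P = (9, 7)
  6P = (1, 4)
  7P = O

ord(P) = 7


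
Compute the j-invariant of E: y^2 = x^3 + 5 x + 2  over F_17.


Delta = -16(4 a^3 + 27 b^2) mod 17 = 13
-1728 * (4 a)^3 = -1728 * (4*5)^3 mod 17 = 9
j = 9 * 13^(-1) mod 17 = 2

j = 2 (mod 17)


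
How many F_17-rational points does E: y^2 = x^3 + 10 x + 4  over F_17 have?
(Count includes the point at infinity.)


For each x in F_17, count y with y^2 = x^3 + 10 x + 4 mod 17:
  x = 0: RHS = 4, y in [2, 15]  -> 2 point(s)
  x = 1: RHS = 15, y in [7, 10]  -> 2 point(s)
  x = 2: RHS = 15, y in [7, 10]  -> 2 point(s)
  x = 5: RHS = 9, y in [3, 14]  -> 2 point(s)
  x = 6: RHS = 8, y in [5, 12]  -> 2 point(s)
  x = 7: RHS = 9, y in [3, 14]  -> 2 point(s)
  x = 8: RHS = 1, y in [1, 16]  -> 2 point(s)
  x = 10: RHS = 16, y in [4, 13]  -> 2 point(s)
  x = 11: RHS = 0, y in [0]  -> 1 point(s)
  x = 12: RHS = 16, y in [4, 13]  -> 2 point(s)
  x = 13: RHS = 2, y in [6, 11]  -> 2 point(s)
  x = 14: RHS = 15, y in [7, 10]  -> 2 point(s)
Affine points: 23. Add the point at infinity: total = 24.

#E(F_17) = 24


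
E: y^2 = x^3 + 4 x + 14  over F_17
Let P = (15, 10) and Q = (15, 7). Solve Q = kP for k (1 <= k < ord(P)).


Enumerate multiples of P until we hit Q = (15, 7):
  1P = (15, 10)
  2P = (6, 4)
  3P = (4, 3)
  4P = (14, 3)
  5P = (3, 6)
  6P = (1, 6)
  7P = (16, 14)
  8P = (2, 8)
  9P = (13, 6)
  10P = (10, 0)
  11P = (13, 11)
  12P = (2, 9)
  13P = (16, 3)
  14P = (1, 11)
  15P = (3, 11)
  16P = (14, 14)
  17P = (4, 14)
  18P = (6, 13)
  19P = (15, 7)
Match found at i = 19.

k = 19


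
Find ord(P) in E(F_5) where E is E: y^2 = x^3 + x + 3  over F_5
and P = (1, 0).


Compute successive multiples of P until we hit O:
  1P = (1, 0)
  2P = O

ord(P) = 2


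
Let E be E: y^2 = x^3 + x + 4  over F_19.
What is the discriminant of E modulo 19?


4 a^3 + 27 b^2 = 4*1^3 + 27*4^2 = 4 + 432 = 436
Delta = -16 * (436) = -6976
Delta mod 19 = 16

Delta = 16 (mod 19)


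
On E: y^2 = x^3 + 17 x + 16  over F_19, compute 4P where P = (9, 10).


k = 4 = 100_2 (binary, LSB first: 001)
Double-and-add from P = (9, 10):
  bit 0 = 0: acc unchanged = O
  bit 1 = 0: acc unchanged = O
  bit 2 = 1: acc = O + (9, 9) = (9, 9)

4P = (9, 9)


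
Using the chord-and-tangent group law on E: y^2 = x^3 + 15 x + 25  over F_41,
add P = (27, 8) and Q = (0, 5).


P != Q, so use the chord formula.
s = (y2 - y1) / (x2 - x1) = (38) / (14) mod 41 = 32
x3 = s^2 - x1 - x2 mod 41 = 32^2 - 27 - 0 = 13
y3 = s (x1 - x3) - y1 mod 41 = 32 * (27 - 13) - 8 = 30

P + Q = (13, 30)


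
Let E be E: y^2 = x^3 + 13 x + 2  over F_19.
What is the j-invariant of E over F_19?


Delta = -16(4 a^3 + 27 b^2) mod 19 = 12
-1728 * (4 a)^3 = -1728 * (4*13)^3 mod 19 = 8
j = 8 * 12^(-1) mod 19 = 7

j = 7 (mod 19)


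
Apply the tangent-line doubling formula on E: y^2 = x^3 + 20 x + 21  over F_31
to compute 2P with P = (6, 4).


Doubling: s = (3 x1^2 + a) / (2 y1)
s = (3*6^2 + 20) / (2*4) mod 31 = 16
x3 = s^2 - 2 x1 mod 31 = 16^2 - 2*6 = 27
y3 = s (x1 - x3) - y1 mod 31 = 16 * (6 - 27) - 4 = 1

2P = (27, 1)


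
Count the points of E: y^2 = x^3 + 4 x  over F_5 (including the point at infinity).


For each x in F_5, count y with y^2 = x^3 + 4 x + 0 mod 5:
  x = 0: RHS = 0, y in [0]  -> 1 point(s)
  x = 1: RHS = 0, y in [0]  -> 1 point(s)
  x = 2: RHS = 1, y in [1, 4]  -> 2 point(s)
  x = 3: RHS = 4, y in [2, 3]  -> 2 point(s)
  x = 4: RHS = 0, y in [0]  -> 1 point(s)
Affine points: 7. Add the point at infinity: total = 8.

#E(F_5) = 8


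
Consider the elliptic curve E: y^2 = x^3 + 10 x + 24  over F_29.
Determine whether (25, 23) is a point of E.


Check whether y^2 = x^3 + 10 x + 24 (mod 29) for (x, y) = (25, 23).
LHS: y^2 = 23^2 mod 29 = 7
RHS: x^3 + 10 x + 24 = 25^3 + 10*25 + 24 mod 29 = 7
LHS = RHS

Yes, on the curve


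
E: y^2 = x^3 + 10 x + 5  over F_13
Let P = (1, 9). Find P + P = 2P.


Doubling: s = (3 x1^2 + a) / (2 y1)
s = (3*1^2 + 10) / (2*9) mod 13 = 0
x3 = s^2 - 2 x1 mod 13 = 0^2 - 2*1 = 11
y3 = s (x1 - x3) - y1 mod 13 = 0 * (1 - 11) - 9 = 4

2P = (11, 4)


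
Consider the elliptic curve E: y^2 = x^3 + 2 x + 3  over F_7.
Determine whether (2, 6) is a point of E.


Check whether y^2 = x^3 + 2 x + 3 (mod 7) for (x, y) = (2, 6).
LHS: y^2 = 6^2 mod 7 = 1
RHS: x^3 + 2 x + 3 = 2^3 + 2*2 + 3 mod 7 = 1
LHS = RHS

Yes, on the curve


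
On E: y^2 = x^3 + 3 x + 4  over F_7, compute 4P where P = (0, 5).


k = 4 = 100_2 (binary, LSB first: 001)
Double-and-add from P = (0, 5):
  bit 0 = 0: acc unchanged = O
  bit 1 = 0: acc unchanged = O
  bit 2 = 1: acc = O + (0, 2) = (0, 2)

4P = (0, 2)


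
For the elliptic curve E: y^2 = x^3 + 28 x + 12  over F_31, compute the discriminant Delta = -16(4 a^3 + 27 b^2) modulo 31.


4 a^3 + 27 b^2 = 4*28^3 + 27*12^2 = 87808 + 3888 = 91696
Delta = -16 * (91696) = -1467136
Delta mod 31 = 1

Delta = 1 (mod 31)


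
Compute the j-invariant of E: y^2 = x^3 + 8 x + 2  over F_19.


Delta = -16(4 a^3 + 27 b^2) mod 19 = 8
-1728 * (4 a)^3 = -1728 * (4*8)^3 mod 19 = 12
j = 12 * 8^(-1) mod 19 = 11

j = 11 (mod 19)


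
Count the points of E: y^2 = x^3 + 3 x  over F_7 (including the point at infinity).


For each x in F_7, count y with y^2 = x^3 + 3 x + 0 mod 7:
  x = 0: RHS = 0, y in [0]  -> 1 point(s)
  x = 1: RHS = 4, y in [2, 5]  -> 2 point(s)
  x = 2: RHS = 0, y in [0]  -> 1 point(s)
  x = 3: RHS = 1, y in [1, 6]  -> 2 point(s)
  x = 5: RHS = 0, y in [0]  -> 1 point(s)
Affine points: 7. Add the point at infinity: total = 8.

#E(F_7) = 8


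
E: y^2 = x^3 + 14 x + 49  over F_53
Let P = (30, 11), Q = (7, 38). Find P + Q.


P != Q, so use the chord formula.
s = (y2 - y1) / (x2 - x1) = (27) / (30) mod 53 = 38
x3 = s^2 - x1 - x2 mod 53 = 38^2 - 30 - 7 = 29
y3 = s (x1 - x3) - y1 mod 53 = 38 * (30 - 29) - 11 = 27

P + Q = (29, 27)


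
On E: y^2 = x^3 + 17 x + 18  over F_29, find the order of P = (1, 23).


Compute successive multiples of P until we hit O:
  1P = (1, 23)
  2P = (4, 11)
  3P = (11, 17)
  4P = (22, 7)
  5P = (10, 17)
  6P = (12, 23)
  7P = (16, 6)
  8P = (8, 12)
  ... (continuing to 18P)
  18P = O

ord(P) = 18


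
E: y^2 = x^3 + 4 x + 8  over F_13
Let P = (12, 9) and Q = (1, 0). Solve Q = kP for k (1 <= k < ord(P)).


Enumerate multiples of P until we hit Q = (1, 0):
  1P = (12, 9)
  2P = (5, 6)
  3P = (6, 1)
  4P = (4, 6)
  5P = (1, 0)
Match found at i = 5.

k = 5


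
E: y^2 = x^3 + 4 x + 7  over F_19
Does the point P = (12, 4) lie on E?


Check whether y^2 = x^3 + 4 x + 7 (mod 19) for (x, y) = (12, 4).
LHS: y^2 = 4^2 mod 19 = 16
RHS: x^3 + 4 x + 7 = 12^3 + 4*12 + 7 mod 19 = 16
LHS = RHS

Yes, on the curve


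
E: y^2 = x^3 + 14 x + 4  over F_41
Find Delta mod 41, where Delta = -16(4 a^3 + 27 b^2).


4 a^3 + 27 b^2 = 4*14^3 + 27*4^2 = 10976 + 432 = 11408
Delta = -16 * (11408) = -182528
Delta mod 41 = 4

Delta = 4 (mod 41)


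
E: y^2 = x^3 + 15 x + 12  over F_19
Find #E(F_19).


For each x in F_19, count y with y^2 = x^3 + 15 x + 12 mod 19:
  x = 1: RHS = 9, y in [3, 16]  -> 2 point(s)
  x = 7: RHS = 4, y in [2, 17]  -> 2 point(s)
  x = 8: RHS = 17, y in [6, 13]  -> 2 point(s)
  x = 11: RHS = 7, y in [8, 11]  -> 2 point(s)
  x = 12: RHS = 1, y in [1, 18]  -> 2 point(s)
  x = 16: RHS = 16, y in [4, 15]  -> 2 point(s)
Affine points: 12. Add the point at infinity: total = 13.

#E(F_19) = 13


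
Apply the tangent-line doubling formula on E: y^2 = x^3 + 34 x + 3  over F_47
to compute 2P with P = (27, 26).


Doubling: s = (3 x1^2 + a) / (2 y1)
s = (3*27^2 + 34) / (2*26) mod 47 = 40
x3 = s^2 - 2 x1 mod 47 = 40^2 - 2*27 = 42
y3 = s (x1 - x3) - y1 mod 47 = 40 * (27 - 42) - 26 = 32

2P = (42, 32)


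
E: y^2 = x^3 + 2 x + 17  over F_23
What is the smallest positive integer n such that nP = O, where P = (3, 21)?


Compute successive multiples of P until we hit O:
  1P = (3, 21)
  2P = (2, 12)
  3P = (7, 12)
  4P = (8, 19)
  5P = (14, 11)
  6P = (15, 15)
  7P = (11, 6)
  8P = (10, 18)
  ... (continuing to 19P)
  19P = O

ord(P) = 19


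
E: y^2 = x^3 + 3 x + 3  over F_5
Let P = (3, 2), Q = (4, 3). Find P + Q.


P != Q, so use the chord formula.
s = (y2 - y1) / (x2 - x1) = (1) / (1) mod 5 = 1
x3 = s^2 - x1 - x2 mod 5 = 1^2 - 3 - 4 = 4
y3 = s (x1 - x3) - y1 mod 5 = 1 * (3 - 4) - 2 = 2

P + Q = (4, 2)


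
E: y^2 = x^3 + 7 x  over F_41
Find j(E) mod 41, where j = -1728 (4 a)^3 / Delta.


Delta = -16(4 a^3 + 27 b^2) mod 41 = 24
-1728 * (4 a)^3 = -1728 * (4*7)^3 mod 41 = 21
j = 21 * 24^(-1) mod 41 = 6

j = 6 (mod 41)


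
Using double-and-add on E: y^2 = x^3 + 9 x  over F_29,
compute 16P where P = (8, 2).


k = 16 = 10000_2 (binary, LSB first: 00001)
Double-and-add from P = (8, 2):
  bit 0 = 0: acc unchanged = O
  bit 1 = 0: acc unchanged = O
  bit 2 = 0: acc unchanged = O
  bit 3 = 0: acc unchanged = O
  bit 4 = 1: acc = O + (13, 20) = (13, 20)

16P = (13, 20)


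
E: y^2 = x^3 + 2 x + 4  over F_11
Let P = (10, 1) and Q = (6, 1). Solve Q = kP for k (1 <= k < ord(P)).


Enumerate multiples of P until we hit Q = (6, 1):
  1P = (10, 1)
  2P = (0, 2)
  3P = (2, 7)
  4P = (3, 2)
  5P = (7, 8)
  6P = (8, 9)
  7P = (9, 6)
  8P = (6, 1)
Match found at i = 8.

k = 8


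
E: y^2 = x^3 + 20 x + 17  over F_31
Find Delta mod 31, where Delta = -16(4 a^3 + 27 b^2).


4 a^3 + 27 b^2 = 4*20^3 + 27*17^2 = 32000 + 7803 = 39803
Delta = -16 * (39803) = -636848
Delta mod 31 = 16

Delta = 16 (mod 31)


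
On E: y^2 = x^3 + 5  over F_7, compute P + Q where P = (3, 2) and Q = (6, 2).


P != Q, so use the chord formula.
s = (y2 - y1) / (x2 - x1) = (0) / (3) mod 7 = 0
x3 = s^2 - x1 - x2 mod 7 = 0^2 - 3 - 6 = 5
y3 = s (x1 - x3) - y1 mod 7 = 0 * (3 - 5) - 2 = 5

P + Q = (5, 5)


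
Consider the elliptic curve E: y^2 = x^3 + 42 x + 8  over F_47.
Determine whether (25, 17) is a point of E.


Check whether y^2 = x^3 + 42 x + 8 (mod 47) for (x, y) = (25, 17).
LHS: y^2 = 17^2 mod 47 = 7
RHS: x^3 + 42 x + 8 = 25^3 + 42*25 + 8 mod 47 = 45
LHS != RHS

No, not on the curve


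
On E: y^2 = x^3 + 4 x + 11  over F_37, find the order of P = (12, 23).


Compute successive multiples of P until we hit O:
  1P = (12, 23)
  2P = (1, 33)
  3P = (34, 34)
  4P = (19, 29)
  5P = (9, 6)
  6P = (7, 30)
  7P = (17, 21)
  8P = (20, 32)
  ... (continuing to 18P)
  18P = O

ord(P) = 18


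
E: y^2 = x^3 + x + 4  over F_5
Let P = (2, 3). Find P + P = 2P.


Doubling: s = (3 x1^2 + a) / (2 y1)
s = (3*2^2 + 1) / (2*3) mod 5 = 3
x3 = s^2 - 2 x1 mod 5 = 3^2 - 2*2 = 0
y3 = s (x1 - x3) - y1 mod 5 = 3 * (2 - 0) - 3 = 3

2P = (0, 3)


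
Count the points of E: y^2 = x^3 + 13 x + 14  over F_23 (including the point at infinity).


For each x in F_23, count y with y^2 = x^3 + 13 x + 14 mod 23:
  x = 2: RHS = 2, y in [5, 18]  -> 2 point(s)
  x = 6: RHS = 9, y in [3, 20]  -> 2 point(s)
  x = 8: RHS = 9, y in [3, 20]  -> 2 point(s)
  x = 9: RHS = 9, y in [3, 20]  -> 2 point(s)
  x = 11: RHS = 16, y in [4, 19]  -> 2 point(s)
  x = 12: RHS = 12, y in [9, 14]  -> 2 point(s)
  x = 18: RHS = 8, y in [10, 13]  -> 2 point(s)
  x = 19: RHS = 13, y in [6, 17]  -> 2 point(s)
  x = 21: RHS = 3, y in [7, 16]  -> 2 point(s)
  x = 22: RHS = 0, y in [0]  -> 1 point(s)
Affine points: 19. Add the point at infinity: total = 20.

#E(F_23) = 20


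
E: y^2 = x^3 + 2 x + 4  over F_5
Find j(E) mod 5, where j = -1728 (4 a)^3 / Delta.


Delta = -16(4 a^3 + 27 b^2) mod 5 = 1
-1728 * (4 a)^3 = -1728 * (4*2)^3 mod 5 = 4
j = 4 * 1^(-1) mod 5 = 4

j = 4 (mod 5)


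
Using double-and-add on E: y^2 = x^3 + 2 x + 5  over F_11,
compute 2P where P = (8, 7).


k = 2 = 10_2 (binary, LSB first: 01)
Double-and-add from P = (8, 7):
  bit 0 = 0: acc unchanged = O
  bit 1 = 1: acc = O + (9, 9) = (9, 9)

2P = (9, 9)


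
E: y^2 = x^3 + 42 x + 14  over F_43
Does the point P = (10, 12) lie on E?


Check whether y^2 = x^3 + 42 x + 14 (mod 43) for (x, y) = (10, 12).
LHS: y^2 = 12^2 mod 43 = 15
RHS: x^3 + 42 x + 14 = 10^3 + 42*10 + 14 mod 43 = 15
LHS = RHS

Yes, on the curve


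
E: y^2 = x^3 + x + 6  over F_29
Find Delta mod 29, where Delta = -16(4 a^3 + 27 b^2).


4 a^3 + 27 b^2 = 4*1^3 + 27*6^2 = 4 + 972 = 976
Delta = -16 * (976) = -15616
Delta mod 29 = 15

Delta = 15 (mod 29)


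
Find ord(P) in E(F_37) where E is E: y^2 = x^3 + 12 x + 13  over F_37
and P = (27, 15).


Compute successive multiples of P until we hit O:
  1P = (27, 15)
  2P = (29, 16)
  3P = (9, 31)
  4P = (26, 17)
  5P = (25, 18)
  6P = (15, 4)
  7P = (11, 12)
  8P = (33, 7)
  ... (continuing to 19P)
  19P = O

ord(P) = 19


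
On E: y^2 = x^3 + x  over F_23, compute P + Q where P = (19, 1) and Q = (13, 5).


P != Q, so use the chord formula.
s = (y2 - y1) / (x2 - x1) = (4) / (17) mod 23 = 7
x3 = s^2 - x1 - x2 mod 23 = 7^2 - 19 - 13 = 17
y3 = s (x1 - x3) - y1 mod 23 = 7 * (19 - 17) - 1 = 13

P + Q = (17, 13)


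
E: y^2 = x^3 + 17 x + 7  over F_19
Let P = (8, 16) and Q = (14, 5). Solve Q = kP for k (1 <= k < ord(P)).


Enumerate multiples of P until we hit Q = (14, 5):
  1P = (8, 16)
  2P = (3, 3)
  3P = (14, 14)
  4P = (14, 5)
Match found at i = 4.

k = 4


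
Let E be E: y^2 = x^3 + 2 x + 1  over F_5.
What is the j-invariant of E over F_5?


Delta = -16(4 a^3 + 27 b^2) mod 5 = 1
-1728 * (4 a)^3 = -1728 * (4*2)^3 mod 5 = 4
j = 4 * 1^(-1) mod 5 = 4

j = 4 (mod 5)


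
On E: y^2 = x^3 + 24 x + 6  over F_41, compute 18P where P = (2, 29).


k = 18 = 10010_2 (binary, LSB first: 01001)
Double-and-add from P = (2, 29):
  bit 0 = 0: acc unchanged = O
  bit 1 = 1: acc = O + (29, 32) = (29, 32)
  bit 2 = 0: acc unchanged = (29, 32)
  bit 3 = 0: acc unchanged = (29, 32)
  bit 4 = 1: acc = (29, 32) + (27, 1) = (10, 37)

18P = (10, 37)


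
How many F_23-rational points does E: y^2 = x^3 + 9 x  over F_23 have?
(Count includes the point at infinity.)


For each x in F_23, count y with y^2 = x^3 + 9 x + 0 mod 23:
  x = 0: RHS = 0, y in [0]  -> 1 point(s)
  x = 2: RHS = 3, y in [7, 16]  -> 2 point(s)
  x = 3: RHS = 8, y in [10, 13]  -> 2 point(s)
  x = 4: RHS = 8, y in [10, 13]  -> 2 point(s)
  x = 5: RHS = 9, y in [3, 20]  -> 2 point(s)
  x = 8: RHS = 9, y in [3, 20]  -> 2 point(s)
  x = 10: RHS = 9, y in [3, 20]  -> 2 point(s)
  x = 11: RHS = 4, y in [2, 21]  -> 2 point(s)
  x = 14: RHS = 18, y in [8, 15]  -> 2 point(s)
  x = 16: RHS = 8, y in [10, 13]  -> 2 point(s)
  x = 17: RHS = 6, y in [11, 12]  -> 2 point(s)
  x = 22: RHS = 13, y in [6, 17]  -> 2 point(s)
Affine points: 23. Add the point at infinity: total = 24.

#E(F_23) = 24


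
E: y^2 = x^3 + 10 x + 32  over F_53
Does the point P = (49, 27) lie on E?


Check whether y^2 = x^3 + 10 x + 32 (mod 53) for (x, y) = (49, 27).
LHS: y^2 = 27^2 mod 53 = 40
RHS: x^3 + 10 x + 32 = 49^3 + 10*49 + 32 mod 53 = 34
LHS != RHS

No, not on the curve


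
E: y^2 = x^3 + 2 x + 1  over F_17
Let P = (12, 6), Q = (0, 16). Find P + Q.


P != Q, so use the chord formula.
s = (y2 - y1) / (x2 - x1) = (10) / (5) mod 17 = 2
x3 = s^2 - x1 - x2 mod 17 = 2^2 - 12 - 0 = 9
y3 = s (x1 - x3) - y1 mod 17 = 2 * (12 - 9) - 6 = 0

P + Q = (9, 0)


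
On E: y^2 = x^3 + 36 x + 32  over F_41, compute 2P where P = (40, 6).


Doubling: s = (3 x1^2 + a) / (2 y1)
s = (3*40^2 + 36) / (2*6) mod 41 = 34
x3 = s^2 - 2 x1 mod 41 = 34^2 - 2*40 = 10
y3 = s (x1 - x3) - y1 mod 41 = 34 * (40 - 10) - 6 = 30

2P = (10, 30)


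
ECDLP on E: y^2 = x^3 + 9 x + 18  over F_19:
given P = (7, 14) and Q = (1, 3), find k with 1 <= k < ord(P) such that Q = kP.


Enumerate multiples of P until we hit Q = (1, 3):
  1P = (7, 14)
  2P = (12, 7)
  3P = (5, 6)
  4P = (4, 17)
  5P = (9, 7)
  6P = (1, 3)
Match found at i = 6.

k = 6


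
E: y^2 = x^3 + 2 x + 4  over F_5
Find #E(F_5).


For each x in F_5, count y with y^2 = x^3 + 2 x + 4 mod 5:
  x = 0: RHS = 4, y in [2, 3]  -> 2 point(s)
  x = 2: RHS = 1, y in [1, 4]  -> 2 point(s)
  x = 4: RHS = 1, y in [1, 4]  -> 2 point(s)
Affine points: 6. Add the point at infinity: total = 7.

#E(F_5) = 7


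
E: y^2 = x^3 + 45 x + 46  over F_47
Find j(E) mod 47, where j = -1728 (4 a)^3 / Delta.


Delta = -16(4 a^3 + 27 b^2) mod 47 = 33
-1728 * (4 a)^3 = -1728 * (4*45)^3 mod 47 = 8
j = 8 * 33^(-1) mod 47 = 33

j = 33 (mod 47)


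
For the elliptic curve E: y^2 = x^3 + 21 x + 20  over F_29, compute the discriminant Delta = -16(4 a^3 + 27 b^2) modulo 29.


4 a^3 + 27 b^2 = 4*21^3 + 27*20^2 = 37044 + 10800 = 47844
Delta = -16 * (47844) = -765504
Delta mod 29 = 9

Delta = 9 (mod 29)


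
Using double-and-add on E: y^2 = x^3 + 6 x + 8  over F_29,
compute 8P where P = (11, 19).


k = 8 = 1000_2 (binary, LSB first: 0001)
Double-and-add from P = (11, 19):
  bit 0 = 0: acc unchanged = O
  bit 1 = 0: acc unchanged = O
  bit 2 = 0: acc unchanged = O
  bit 3 = 1: acc = O + (6, 17) = (6, 17)

8P = (6, 17)


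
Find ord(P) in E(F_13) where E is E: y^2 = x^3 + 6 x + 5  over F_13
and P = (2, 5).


Compute successive multiples of P until we hit O:
  1P = (2, 5)
  2P = (6, 6)
  3P = (1, 5)
  4P = (10, 8)
  5P = (5, 2)
  6P = (7, 0)
  7P = (5, 11)
  8P = (10, 5)
  ... (continuing to 12P)
  12P = O

ord(P) = 12


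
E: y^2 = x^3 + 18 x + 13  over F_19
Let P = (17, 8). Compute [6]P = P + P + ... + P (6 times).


k = 6 = 110_2 (binary, LSB first: 011)
Double-and-add from P = (17, 8):
  bit 0 = 0: acc unchanged = O
  bit 1 = 1: acc = O + (9, 7) = (9, 7)
  bit 2 = 1: acc = (9, 7) + (2, 0) = (9, 12)

6P = (9, 12)


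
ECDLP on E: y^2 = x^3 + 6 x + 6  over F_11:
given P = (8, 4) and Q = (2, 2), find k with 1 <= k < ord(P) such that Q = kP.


Enumerate multiples of P until we hit Q = (2, 2):
  1P = (8, 4)
  2P = (6, 7)
  3P = (2, 9)
  4P = (2, 2)
Match found at i = 4.

k = 4


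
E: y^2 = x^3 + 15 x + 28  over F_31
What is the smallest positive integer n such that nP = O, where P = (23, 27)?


Compute successive multiples of P until we hit O:
  1P = (23, 27)
  2P = (4, 20)
  3P = (8, 3)
  4P = (10, 0)
  5P = (8, 28)
  6P = (4, 11)
  7P = (23, 4)
  8P = O

ord(P) = 8


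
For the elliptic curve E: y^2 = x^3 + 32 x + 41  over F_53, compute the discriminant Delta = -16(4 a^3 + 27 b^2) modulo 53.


4 a^3 + 27 b^2 = 4*32^3 + 27*41^2 = 131072 + 45387 = 176459
Delta = -16 * (176459) = -2823344
Delta mod 53 = 19

Delta = 19 (mod 53)


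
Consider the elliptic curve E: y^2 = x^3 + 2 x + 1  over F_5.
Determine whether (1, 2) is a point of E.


Check whether y^2 = x^3 + 2 x + 1 (mod 5) for (x, y) = (1, 2).
LHS: y^2 = 2^2 mod 5 = 4
RHS: x^3 + 2 x + 1 = 1^3 + 2*1 + 1 mod 5 = 4
LHS = RHS

Yes, on the curve


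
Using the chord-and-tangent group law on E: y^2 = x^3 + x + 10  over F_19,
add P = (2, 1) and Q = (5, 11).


P != Q, so use the chord formula.
s = (y2 - y1) / (x2 - x1) = (10) / (3) mod 19 = 16
x3 = s^2 - x1 - x2 mod 19 = 16^2 - 2 - 5 = 2
y3 = s (x1 - x3) - y1 mod 19 = 16 * (2 - 2) - 1 = 18

P + Q = (2, 18)


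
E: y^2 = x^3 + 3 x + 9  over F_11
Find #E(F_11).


For each x in F_11, count y with y^2 = x^3 + 3 x + 9 mod 11:
  x = 0: RHS = 9, y in [3, 8]  -> 2 point(s)
  x = 2: RHS = 1, y in [1, 10]  -> 2 point(s)
  x = 3: RHS = 1, y in [1, 10]  -> 2 point(s)
  x = 6: RHS = 1, y in [1, 10]  -> 2 point(s)
  x = 10: RHS = 5, y in [4, 7]  -> 2 point(s)
Affine points: 10. Add the point at infinity: total = 11.

#E(F_11) = 11


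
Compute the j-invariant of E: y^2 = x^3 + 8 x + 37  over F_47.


Delta = -16(4 a^3 + 27 b^2) mod 47 = 31
-1728 * (4 a)^3 = -1728 * (4*8)^3 mod 47 = 5
j = 5 * 31^(-1) mod 47 = 32

j = 32 (mod 47)


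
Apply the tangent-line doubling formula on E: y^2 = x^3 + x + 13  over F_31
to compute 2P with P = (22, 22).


Doubling: s = (3 x1^2 + a) / (2 y1)
s = (3*22^2 + 1) / (2*22) mod 31 = 14
x3 = s^2 - 2 x1 mod 31 = 14^2 - 2*22 = 28
y3 = s (x1 - x3) - y1 mod 31 = 14 * (22 - 28) - 22 = 18

2P = (28, 18)


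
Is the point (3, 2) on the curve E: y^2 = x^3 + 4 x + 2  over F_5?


Check whether y^2 = x^3 + 4 x + 2 (mod 5) for (x, y) = (3, 2).
LHS: y^2 = 2^2 mod 5 = 4
RHS: x^3 + 4 x + 2 = 3^3 + 4*3 + 2 mod 5 = 1
LHS != RHS

No, not on the curve


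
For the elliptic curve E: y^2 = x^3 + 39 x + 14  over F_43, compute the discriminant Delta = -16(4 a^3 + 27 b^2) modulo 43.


4 a^3 + 27 b^2 = 4*39^3 + 27*14^2 = 237276 + 5292 = 242568
Delta = -16 * (242568) = -3881088
Delta mod 43 = 6

Delta = 6 (mod 43)


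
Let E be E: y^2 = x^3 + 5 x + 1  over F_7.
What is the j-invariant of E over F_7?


Delta = -16(4 a^3 + 27 b^2) mod 7 = 3
-1728 * (4 a)^3 = -1728 * (4*5)^3 mod 7 = 6
j = 6 * 3^(-1) mod 7 = 2

j = 2 (mod 7)


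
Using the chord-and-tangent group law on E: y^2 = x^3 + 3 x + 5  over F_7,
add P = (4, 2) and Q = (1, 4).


P != Q, so use the chord formula.
s = (y2 - y1) / (x2 - x1) = (2) / (4) mod 7 = 4
x3 = s^2 - x1 - x2 mod 7 = 4^2 - 4 - 1 = 4
y3 = s (x1 - x3) - y1 mod 7 = 4 * (4 - 4) - 2 = 5

P + Q = (4, 5)


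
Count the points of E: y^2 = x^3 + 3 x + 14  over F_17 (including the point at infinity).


For each x in F_17, count y with y^2 = x^3 + 3 x + 14 mod 17:
  x = 1: RHS = 1, y in [1, 16]  -> 2 point(s)
  x = 3: RHS = 16, y in [4, 13]  -> 2 point(s)
  x = 5: RHS = 1, y in [1, 16]  -> 2 point(s)
  x = 7: RHS = 4, y in [2, 15]  -> 2 point(s)
  x = 11: RHS = 1, y in [1, 16]  -> 2 point(s)
  x = 15: RHS = 0, y in [0]  -> 1 point(s)
Affine points: 11. Add the point at infinity: total = 12.

#E(F_17) = 12


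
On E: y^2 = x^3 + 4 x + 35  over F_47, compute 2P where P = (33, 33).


Doubling: s = (3 x1^2 + a) / (2 y1)
s = (3*33^2 + 4) / (2*33) mod 47 = 46
x3 = s^2 - 2 x1 mod 47 = 46^2 - 2*33 = 29
y3 = s (x1 - x3) - y1 mod 47 = 46 * (33 - 29) - 33 = 10

2P = (29, 10)


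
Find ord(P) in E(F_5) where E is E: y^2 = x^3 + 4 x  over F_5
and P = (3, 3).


Compute successive multiples of P until we hit O:
  1P = (3, 3)
  2P = (0, 0)
  3P = (3, 2)
  4P = O

ord(P) = 4


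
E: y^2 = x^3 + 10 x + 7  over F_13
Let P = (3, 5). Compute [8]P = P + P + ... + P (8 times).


k = 8 = 1000_2 (binary, LSB first: 0001)
Double-and-add from P = (3, 5):
  bit 0 = 0: acc unchanged = O
  bit 1 = 0: acc unchanged = O
  bit 2 = 0: acc unchanged = O
  bit 3 = 1: acc = O + (8, 1) = (8, 1)

8P = (8, 1)


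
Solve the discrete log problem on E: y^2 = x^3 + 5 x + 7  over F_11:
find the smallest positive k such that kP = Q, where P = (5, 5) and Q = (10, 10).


Enumerate multiples of P until we hit Q = (10, 10):
  1P = (5, 5)
  2P = (10, 10)
Match found at i = 2.

k = 2


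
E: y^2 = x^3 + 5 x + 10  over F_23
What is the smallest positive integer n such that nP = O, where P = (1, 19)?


Compute successive multiples of P until we hit O:
  1P = (1, 19)
  2P = (22, 2)
  3P = (9, 5)
  4P = (6, 7)
  5P = (19, 15)
  6P = (11, 19)
  7P = (11, 4)
  8P = (19, 8)
  ... (continuing to 13P)
  13P = O

ord(P) = 13


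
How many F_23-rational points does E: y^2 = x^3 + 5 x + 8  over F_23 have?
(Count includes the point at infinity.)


For each x in F_23, count y with y^2 = x^3 + 5 x + 8 mod 23:
  x = 0: RHS = 8, y in [10, 13]  -> 2 point(s)
  x = 2: RHS = 3, y in [7, 16]  -> 2 point(s)
  x = 3: RHS = 4, y in [2, 21]  -> 2 point(s)
  x = 4: RHS = 0, y in [0]  -> 1 point(s)
  x = 6: RHS = 1, y in [1, 22]  -> 2 point(s)
  x = 7: RHS = 18, y in [8, 15]  -> 2 point(s)
  x = 8: RHS = 8, y in [10, 13]  -> 2 point(s)
  x = 9: RHS = 0, y in [0]  -> 1 point(s)
  x = 10: RHS = 0, y in [0]  -> 1 point(s)
  x = 12: RHS = 2, y in [5, 18]  -> 2 point(s)
  x = 13: RHS = 16, y in [4, 19]  -> 2 point(s)
  x = 14: RHS = 16, y in [4, 19]  -> 2 point(s)
  x = 15: RHS = 8, y in [10, 13]  -> 2 point(s)
  x = 19: RHS = 16, y in [4, 19]  -> 2 point(s)
  x = 20: RHS = 12, y in [9, 14]  -> 2 point(s)
  x = 21: RHS = 13, y in [6, 17]  -> 2 point(s)
  x = 22: RHS = 2, y in [5, 18]  -> 2 point(s)
Affine points: 31. Add the point at infinity: total = 32.

#E(F_23) = 32


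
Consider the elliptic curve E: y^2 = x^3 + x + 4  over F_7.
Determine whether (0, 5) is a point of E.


Check whether y^2 = x^3 + 1 x + 4 (mod 7) for (x, y) = (0, 5).
LHS: y^2 = 5^2 mod 7 = 4
RHS: x^3 + 1 x + 4 = 0^3 + 1*0 + 4 mod 7 = 4
LHS = RHS

Yes, on the curve


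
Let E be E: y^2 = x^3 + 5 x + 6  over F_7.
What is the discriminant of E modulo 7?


4 a^3 + 27 b^2 = 4*5^3 + 27*6^2 = 500 + 972 = 1472
Delta = -16 * (1472) = -23552
Delta mod 7 = 3

Delta = 3 (mod 7)


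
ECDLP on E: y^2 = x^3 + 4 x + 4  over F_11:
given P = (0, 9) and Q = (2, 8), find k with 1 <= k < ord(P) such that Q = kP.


Enumerate multiples of P until we hit Q = (2, 8):
  1P = (0, 9)
  2P = (1, 3)
  3P = (2, 3)
  4P = (7, 1)
  5P = (8, 8)
  6P = (8, 3)
  7P = (7, 10)
  8P = (2, 8)
Match found at i = 8.

k = 8


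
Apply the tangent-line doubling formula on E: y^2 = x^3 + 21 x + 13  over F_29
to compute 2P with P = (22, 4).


Doubling: s = (3 x1^2 + a) / (2 y1)
s = (3*22^2 + 21) / (2*4) mod 29 = 21
x3 = s^2 - 2 x1 mod 29 = 21^2 - 2*22 = 20
y3 = s (x1 - x3) - y1 mod 29 = 21 * (22 - 20) - 4 = 9

2P = (20, 9)


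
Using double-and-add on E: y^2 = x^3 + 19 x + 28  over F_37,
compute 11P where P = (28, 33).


k = 11 = 1011_2 (binary, LSB first: 1101)
Double-and-add from P = (28, 33):
  bit 0 = 1: acc = O + (28, 33) = (28, 33)
  bit 1 = 1: acc = (28, 33) + (6, 5) = (30, 25)
  bit 2 = 0: acc unchanged = (30, 25)
  bit 3 = 1: acc = (30, 25) + (1, 14) = (5, 10)

11P = (5, 10)


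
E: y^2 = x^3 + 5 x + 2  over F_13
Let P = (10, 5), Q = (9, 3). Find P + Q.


P != Q, so use the chord formula.
s = (y2 - y1) / (x2 - x1) = (11) / (12) mod 13 = 2
x3 = s^2 - x1 - x2 mod 13 = 2^2 - 10 - 9 = 11
y3 = s (x1 - x3) - y1 mod 13 = 2 * (10 - 11) - 5 = 6

P + Q = (11, 6)


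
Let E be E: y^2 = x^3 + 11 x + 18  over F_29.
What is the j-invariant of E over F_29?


Delta = -16(4 a^3 + 27 b^2) mod 29 = 4
-1728 * (4 a)^3 = -1728 * (4*11)^3 mod 29 = 16
j = 16 * 4^(-1) mod 29 = 4

j = 4 (mod 29)


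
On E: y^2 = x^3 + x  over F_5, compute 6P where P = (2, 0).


k = 6 = 110_2 (binary, LSB first: 011)
Double-and-add from P = (2, 0):
  bit 0 = 0: acc unchanged = O
  bit 1 = 1: acc = O + O = O
  bit 2 = 1: acc = O + O = O

6P = O


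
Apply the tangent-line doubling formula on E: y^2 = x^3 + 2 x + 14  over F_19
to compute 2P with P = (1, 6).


Doubling: s = (3 x1^2 + a) / (2 y1)
s = (3*1^2 + 2) / (2*6) mod 19 = 2
x3 = s^2 - 2 x1 mod 19 = 2^2 - 2*1 = 2
y3 = s (x1 - x3) - y1 mod 19 = 2 * (1 - 2) - 6 = 11

2P = (2, 11)


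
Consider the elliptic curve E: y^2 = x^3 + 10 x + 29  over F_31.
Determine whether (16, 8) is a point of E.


Check whether y^2 = x^3 + 10 x + 29 (mod 31) for (x, y) = (16, 8).
LHS: y^2 = 8^2 mod 31 = 2
RHS: x^3 + 10 x + 29 = 16^3 + 10*16 + 29 mod 31 = 7
LHS != RHS

No, not on the curve


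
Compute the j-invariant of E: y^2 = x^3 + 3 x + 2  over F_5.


Delta = -16(4 a^3 + 27 b^2) mod 5 = 4
-1728 * (4 a)^3 = -1728 * (4*3)^3 mod 5 = 1
j = 1 * 4^(-1) mod 5 = 4

j = 4 (mod 5)


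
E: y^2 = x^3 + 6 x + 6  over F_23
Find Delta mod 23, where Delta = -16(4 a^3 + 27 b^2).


4 a^3 + 27 b^2 = 4*6^3 + 27*6^2 = 864 + 972 = 1836
Delta = -16 * (1836) = -29376
Delta mod 23 = 18

Delta = 18 (mod 23)


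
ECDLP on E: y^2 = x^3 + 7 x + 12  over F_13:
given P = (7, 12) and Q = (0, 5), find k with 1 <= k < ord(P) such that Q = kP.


Enumerate multiples of P until we hit Q = (0, 5):
  1P = (7, 12)
  2P = (0, 8)
  3P = (5, 4)
  4P = (4, 0)
  5P = (5, 9)
  6P = (0, 5)
Match found at i = 6.

k = 6


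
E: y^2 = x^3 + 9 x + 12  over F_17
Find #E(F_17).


For each x in F_17, count y with y^2 = x^3 + 9 x + 12 mod 17:
  x = 2: RHS = 4, y in [2, 15]  -> 2 point(s)
  x = 3: RHS = 15, y in [7, 10]  -> 2 point(s)
  x = 8: RHS = 1, y in [1, 16]  -> 2 point(s)
  x = 14: RHS = 9, y in [3, 14]  -> 2 point(s)
  x = 16: RHS = 2, y in [6, 11]  -> 2 point(s)
Affine points: 10. Add the point at infinity: total = 11.

#E(F_17) = 11


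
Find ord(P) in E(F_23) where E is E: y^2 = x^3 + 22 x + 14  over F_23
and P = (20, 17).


Compute successive multiples of P until we hit O:
  1P = (20, 17)
  2P = (19, 0)
  3P = (20, 6)
  4P = O

ord(P) = 4


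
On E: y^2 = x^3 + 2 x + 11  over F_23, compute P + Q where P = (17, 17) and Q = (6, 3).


P != Q, so use the chord formula.
s = (y2 - y1) / (x2 - x1) = (9) / (12) mod 23 = 18
x3 = s^2 - x1 - x2 mod 23 = 18^2 - 17 - 6 = 2
y3 = s (x1 - x3) - y1 mod 23 = 18 * (17 - 2) - 17 = 0

P + Q = (2, 0)


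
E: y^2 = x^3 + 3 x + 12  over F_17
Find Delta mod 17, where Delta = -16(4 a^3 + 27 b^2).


4 a^3 + 27 b^2 = 4*3^3 + 27*12^2 = 108 + 3888 = 3996
Delta = -16 * (3996) = -63936
Delta mod 17 = 1

Delta = 1 (mod 17)


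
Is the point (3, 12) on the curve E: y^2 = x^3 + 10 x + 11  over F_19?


Check whether y^2 = x^3 + 10 x + 11 (mod 19) for (x, y) = (3, 12).
LHS: y^2 = 12^2 mod 19 = 11
RHS: x^3 + 10 x + 11 = 3^3 + 10*3 + 11 mod 19 = 11
LHS = RHS

Yes, on the curve


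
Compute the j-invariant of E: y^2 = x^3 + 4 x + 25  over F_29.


Delta = -16(4 a^3 + 27 b^2) mod 29 = 12
-1728 * (4 a)^3 = -1728 * (4*4)^3 mod 29 = 26
j = 26 * 12^(-1) mod 29 = 7

j = 7 (mod 29)


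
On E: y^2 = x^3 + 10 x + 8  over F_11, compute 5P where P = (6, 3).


k = 5 = 101_2 (binary, LSB first: 101)
Double-and-add from P = (6, 3):
  bit 0 = 1: acc = O + (6, 3) = (6, 3)
  bit 1 = 0: acc unchanged = (6, 3)
  bit 2 = 1: acc = (6, 3) + (7, 5) = (2, 5)

5P = (2, 5)


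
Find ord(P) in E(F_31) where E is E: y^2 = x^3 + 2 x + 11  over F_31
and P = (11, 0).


Compute successive multiples of P until we hit O:
  1P = (11, 0)
  2P = O

ord(P) = 2


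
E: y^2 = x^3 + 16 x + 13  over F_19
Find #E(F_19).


For each x in F_19, count y with y^2 = x^3 + 16 x + 13 mod 19:
  x = 1: RHS = 11, y in [7, 12]  -> 2 point(s)
  x = 5: RHS = 9, y in [3, 16]  -> 2 point(s)
  x = 8: RHS = 7, y in [8, 11]  -> 2 point(s)
  x = 11: RHS = 0, y in [0]  -> 1 point(s)
  x = 13: RHS = 5, y in [9, 10]  -> 2 point(s)
  x = 14: RHS = 17, y in [6, 13]  -> 2 point(s)
  x = 17: RHS = 11, y in [7, 12]  -> 2 point(s)
Affine points: 13. Add the point at infinity: total = 14.

#E(F_19) = 14


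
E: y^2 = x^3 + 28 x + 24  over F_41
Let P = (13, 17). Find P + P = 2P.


Doubling: s = (3 x1^2 + a) / (2 y1)
s = (3*13^2 + 28) / (2*17) mod 41 = 29
x3 = s^2 - 2 x1 mod 41 = 29^2 - 2*13 = 36
y3 = s (x1 - x3) - y1 mod 41 = 29 * (13 - 36) - 17 = 13

2P = (36, 13)


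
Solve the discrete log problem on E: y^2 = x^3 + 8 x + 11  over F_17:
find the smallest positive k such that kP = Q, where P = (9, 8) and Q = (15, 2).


Enumerate multiples of P until we hit Q = (15, 2):
  1P = (9, 8)
  2P = (15, 2)
Match found at i = 2.

k = 2


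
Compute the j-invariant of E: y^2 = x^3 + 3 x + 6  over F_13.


Delta = -16(4 a^3 + 27 b^2) mod 13 = 10
-1728 * (4 a)^3 = -1728 * (4*3)^3 mod 13 = 12
j = 12 * 10^(-1) mod 13 = 9

j = 9 (mod 13)


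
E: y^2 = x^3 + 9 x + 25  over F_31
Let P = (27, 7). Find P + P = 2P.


Doubling: s = (3 x1^2 + a) / (2 y1)
s = (3*27^2 + 9) / (2*7) mod 31 = 24
x3 = s^2 - 2 x1 mod 31 = 24^2 - 2*27 = 26
y3 = s (x1 - x3) - y1 mod 31 = 24 * (27 - 26) - 7 = 17

2P = (26, 17)


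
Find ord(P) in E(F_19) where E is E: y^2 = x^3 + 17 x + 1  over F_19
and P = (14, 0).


Compute successive multiples of P until we hit O:
  1P = (14, 0)
  2P = O

ord(P) = 2


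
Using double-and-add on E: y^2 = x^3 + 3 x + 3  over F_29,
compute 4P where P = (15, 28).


k = 4 = 100_2 (binary, LSB first: 001)
Double-and-add from P = (15, 28):
  bit 0 = 0: acc unchanged = O
  bit 1 = 0: acc unchanged = O
  bit 2 = 1: acc = O + (23, 1) = (23, 1)

4P = (23, 1)


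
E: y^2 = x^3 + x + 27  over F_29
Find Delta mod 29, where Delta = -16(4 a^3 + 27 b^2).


4 a^3 + 27 b^2 = 4*1^3 + 27*27^2 = 4 + 19683 = 19687
Delta = -16 * (19687) = -314992
Delta mod 29 = 6

Delta = 6 (mod 29)


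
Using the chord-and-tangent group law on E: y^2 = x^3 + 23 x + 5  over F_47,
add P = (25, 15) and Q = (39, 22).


P != Q, so use the chord formula.
s = (y2 - y1) / (x2 - x1) = (7) / (14) mod 47 = 24
x3 = s^2 - x1 - x2 mod 47 = 24^2 - 25 - 39 = 42
y3 = s (x1 - x3) - y1 mod 47 = 24 * (25 - 42) - 15 = 0

P + Q = (42, 0)


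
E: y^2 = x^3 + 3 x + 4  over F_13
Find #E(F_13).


For each x in F_13, count y with y^2 = x^3 + 3 x + 4 mod 13:
  x = 0: RHS = 4, y in [2, 11]  -> 2 point(s)
  x = 3: RHS = 1, y in [1, 12]  -> 2 point(s)
  x = 5: RHS = 1, y in [1, 12]  -> 2 point(s)
  x = 6: RHS = 4, y in [2, 11]  -> 2 point(s)
  x = 7: RHS = 4, y in [2, 11]  -> 2 point(s)
  x = 11: RHS = 3, y in [4, 9]  -> 2 point(s)
  x = 12: RHS = 0, y in [0]  -> 1 point(s)
Affine points: 13. Add the point at infinity: total = 14.

#E(F_13) = 14


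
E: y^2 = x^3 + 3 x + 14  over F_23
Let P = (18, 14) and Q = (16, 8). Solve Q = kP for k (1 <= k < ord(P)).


Enumerate multiples of P until we hit Q = (16, 8):
  1P = (18, 14)
  2P = (16, 8)
Match found at i = 2.

k = 2


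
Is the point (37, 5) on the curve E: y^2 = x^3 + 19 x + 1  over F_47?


Check whether y^2 = x^3 + 19 x + 1 (mod 47) for (x, y) = (37, 5).
LHS: y^2 = 5^2 mod 47 = 25
RHS: x^3 + 19 x + 1 = 37^3 + 19*37 + 1 mod 47 = 33
LHS != RHS

No, not on the curve


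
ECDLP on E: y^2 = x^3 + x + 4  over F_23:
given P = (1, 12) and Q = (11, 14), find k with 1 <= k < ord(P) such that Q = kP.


Enumerate multiples of P until we hit Q = (11, 14):
  1P = (1, 12)
  2P = (14, 5)
  3P = (17, 9)
  4P = (8, 8)
  5P = (4, 16)
  6P = (7, 3)
  7P = (0, 21)
  8P = (11, 9)
  9P = (15, 6)
  10P = (10, 5)
  11P = (18, 14)
  12P = (22, 18)
  13P = (9, 12)
  14P = (13, 11)
  15P = (13, 12)
  16P = (9, 11)
  17P = (22, 5)
  18P = (18, 9)
  19P = (10, 18)
  20P = (15, 17)
  21P = (11, 14)
Match found at i = 21.

k = 21


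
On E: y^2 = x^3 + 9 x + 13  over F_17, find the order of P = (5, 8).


Compute successive multiples of P until we hit O:
  1P = (5, 8)
  2P = (8, 6)
  3P = (12, 8)
  4P = (0, 9)
  5P = (10, 10)
  6P = (11, 10)
  7P = (3, 4)
  8P = (13, 10)
  ... (continuing to 19P)
  19P = O

ord(P) = 19


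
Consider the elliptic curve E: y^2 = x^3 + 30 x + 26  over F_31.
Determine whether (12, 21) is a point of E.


Check whether y^2 = x^3 + 30 x + 26 (mod 31) for (x, y) = (12, 21).
LHS: y^2 = 21^2 mod 31 = 7
RHS: x^3 + 30 x + 26 = 12^3 + 30*12 + 26 mod 31 = 6
LHS != RHS

No, not on the curve


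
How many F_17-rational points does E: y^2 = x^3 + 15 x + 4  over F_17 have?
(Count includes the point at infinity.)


For each x in F_17, count y with y^2 = x^3 + 15 x + 4 mod 17:
  x = 0: RHS = 4, y in [2, 15]  -> 2 point(s)
  x = 2: RHS = 8, y in [5, 12]  -> 2 point(s)
  x = 3: RHS = 8, y in [5, 12]  -> 2 point(s)
  x = 4: RHS = 9, y in [3, 14]  -> 2 point(s)
  x = 5: RHS = 0, y in [0]  -> 1 point(s)
  x = 6: RHS = 4, y in [2, 15]  -> 2 point(s)
  x = 9: RHS = 1, y in [1, 16]  -> 2 point(s)
  x = 10: RHS = 15, y in [7, 10]  -> 2 point(s)
  x = 11: RHS = 4, y in [2, 15]  -> 2 point(s)
  x = 12: RHS = 8, y in [5, 12]  -> 2 point(s)
  x = 13: RHS = 16, y in [4, 13]  -> 2 point(s)
  x = 14: RHS = 0, y in [0]  -> 1 point(s)
  x = 15: RHS = 0, y in [0]  -> 1 point(s)
Affine points: 23. Add the point at infinity: total = 24.

#E(F_17) = 24


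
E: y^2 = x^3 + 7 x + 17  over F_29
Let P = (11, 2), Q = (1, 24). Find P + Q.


P != Q, so use the chord formula.
s = (y2 - y1) / (x2 - x1) = (22) / (19) mod 29 = 21
x3 = s^2 - x1 - x2 mod 29 = 21^2 - 11 - 1 = 23
y3 = s (x1 - x3) - y1 mod 29 = 21 * (11 - 23) - 2 = 7

P + Q = (23, 7)


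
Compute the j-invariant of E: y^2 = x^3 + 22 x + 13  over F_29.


Delta = -16(4 a^3 + 27 b^2) mod 29 = 13
-1728 * (4 a)^3 = -1728 * (4*22)^3 mod 29 = 12
j = 12 * 13^(-1) mod 29 = 21

j = 21 (mod 29)


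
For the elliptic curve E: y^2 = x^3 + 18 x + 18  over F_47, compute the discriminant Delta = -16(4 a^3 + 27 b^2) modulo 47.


4 a^3 + 27 b^2 = 4*18^3 + 27*18^2 = 23328 + 8748 = 32076
Delta = -16 * (32076) = -513216
Delta mod 47 = 24

Delta = 24 (mod 47)


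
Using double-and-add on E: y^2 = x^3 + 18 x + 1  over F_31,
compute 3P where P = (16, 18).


k = 3 = 11_2 (binary, LSB first: 11)
Double-and-add from P = (16, 18):
  bit 0 = 1: acc = O + (16, 18) = (16, 18)
  bit 1 = 1: acc = (16, 18) + (15, 9) = (19, 17)

3P = (19, 17)


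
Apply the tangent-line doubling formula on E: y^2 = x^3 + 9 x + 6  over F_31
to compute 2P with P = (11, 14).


Doubling: s = (3 x1^2 + a) / (2 y1)
s = (3*11^2 + 9) / (2*14) mod 31 = 0
x3 = s^2 - 2 x1 mod 31 = 0^2 - 2*11 = 9
y3 = s (x1 - x3) - y1 mod 31 = 0 * (11 - 9) - 14 = 17

2P = (9, 17)


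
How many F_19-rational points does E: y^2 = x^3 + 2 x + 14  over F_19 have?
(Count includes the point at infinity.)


For each x in F_19, count y with y^2 = x^3 + 2 x + 14 mod 19:
  x = 1: RHS = 17, y in [6, 13]  -> 2 point(s)
  x = 2: RHS = 7, y in [8, 11]  -> 2 point(s)
  x = 3: RHS = 9, y in [3, 16]  -> 2 point(s)
  x = 5: RHS = 16, y in [4, 15]  -> 2 point(s)
  x = 9: RHS = 1, y in [1, 18]  -> 2 point(s)
  x = 16: RHS = 0, y in [0]  -> 1 point(s)
  x = 18: RHS = 11, y in [7, 12]  -> 2 point(s)
Affine points: 13. Add the point at infinity: total = 14.

#E(F_19) = 14


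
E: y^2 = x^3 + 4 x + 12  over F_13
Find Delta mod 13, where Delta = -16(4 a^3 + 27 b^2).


4 a^3 + 27 b^2 = 4*4^3 + 27*12^2 = 256 + 3888 = 4144
Delta = -16 * (4144) = -66304
Delta mod 13 = 9

Delta = 9 (mod 13)


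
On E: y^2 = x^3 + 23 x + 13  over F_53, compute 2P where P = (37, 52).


Doubling: s = (3 x1^2 + a) / (2 y1)
s = (3*37^2 + 23) / (2*52) mod 53 = 2
x3 = s^2 - 2 x1 mod 53 = 2^2 - 2*37 = 36
y3 = s (x1 - x3) - y1 mod 53 = 2 * (37 - 36) - 52 = 3

2P = (36, 3)


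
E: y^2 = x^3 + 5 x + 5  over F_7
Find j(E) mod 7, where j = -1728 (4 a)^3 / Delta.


Delta = -16(4 a^3 + 27 b^2) mod 7 = 2
-1728 * (4 a)^3 = -1728 * (4*5)^3 mod 7 = 6
j = 6 * 2^(-1) mod 7 = 3

j = 3 (mod 7)


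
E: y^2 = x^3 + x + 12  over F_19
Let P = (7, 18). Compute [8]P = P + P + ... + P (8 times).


k = 8 = 1000_2 (binary, LSB first: 0001)
Double-and-add from P = (7, 18):
  bit 0 = 0: acc unchanged = O
  bit 1 = 0: acc unchanged = O
  bit 2 = 0: acc unchanged = O
  bit 3 = 1: acc = O + (12, 2) = (12, 2)

8P = (12, 2)


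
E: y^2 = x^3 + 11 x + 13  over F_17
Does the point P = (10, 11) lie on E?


Check whether y^2 = x^3 + 11 x + 13 (mod 17) for (x, y) = (10, 11).
LHS: y^2 = 11^2 mod 17 = 2
RHS: x^3 + 11 x + 13 = 10^3 + 11*10 + 13 mod 17 = 1
LHS != RHS

No, not on the curve


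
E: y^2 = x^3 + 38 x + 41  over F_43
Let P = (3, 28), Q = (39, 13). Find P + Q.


P != Q, so use the chord formula.
s = (y2 - y1) / (x2 - x1) = (28) / (36) mod 43 = 39
x3 = s^2 - x1 - x2 mod 43 = 39^2 - 3 - 39 = 17
y3 = s (x1 - x3) - y1 mod 43 = 39 * (3 - 17) - 28 = 28

P + Q = (17, 28)


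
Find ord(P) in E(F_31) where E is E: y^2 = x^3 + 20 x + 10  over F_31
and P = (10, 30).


Compute successive multiples of P until we hit O:
  1P = (10, 30)
  2P = (5, 7)
  3P = (26, 8)
  4P = (9, 19)
  5P = (9, 12)
  6P = (26, 23)
  7P = (5, 24)
  8P = (10, 1)
  ... (continuing to 9P)
  9P = O

ord(P) = 9


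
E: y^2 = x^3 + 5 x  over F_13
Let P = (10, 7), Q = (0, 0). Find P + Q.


P != Q, so use the chord formula.
s = (y2 - y1) / (x2 - x1) = (6) / (3) mod 13 = 2
x3 = s^2 - x1 - x2 mod 13 = 2^2 - 10 - 0 = 7
y3 = s (x1 - x3) - y1 mod 13 = 2 * (10 - 7) - 7 = 12

P + Q = (7, 12)
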